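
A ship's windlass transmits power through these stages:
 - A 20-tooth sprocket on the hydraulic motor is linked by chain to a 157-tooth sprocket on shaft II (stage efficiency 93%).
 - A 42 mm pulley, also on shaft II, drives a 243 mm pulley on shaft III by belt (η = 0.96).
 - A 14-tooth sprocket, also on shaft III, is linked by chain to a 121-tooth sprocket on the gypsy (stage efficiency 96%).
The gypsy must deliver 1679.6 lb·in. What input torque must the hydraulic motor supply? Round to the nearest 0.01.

4.99 lb·in

Overall ratio R = 7.85 × 5.7857 × 8.6429 = 392.54; overall efficiency η = 0.93 × 0.96 × 0.96 = 0.8571.
Input torque = output torque / (R × η) = 1679.6 / (392.54 × 0.8571) = 4.9923 lb·in.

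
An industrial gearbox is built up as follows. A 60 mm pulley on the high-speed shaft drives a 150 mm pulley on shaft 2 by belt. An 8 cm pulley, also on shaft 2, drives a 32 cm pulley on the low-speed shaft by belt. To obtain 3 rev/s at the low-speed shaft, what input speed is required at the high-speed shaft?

30 rev/s

Overall ratio R = 2.5 × 4 = 10.
Required input speed = output speed × R = 3 × 10 = 30 rev/s.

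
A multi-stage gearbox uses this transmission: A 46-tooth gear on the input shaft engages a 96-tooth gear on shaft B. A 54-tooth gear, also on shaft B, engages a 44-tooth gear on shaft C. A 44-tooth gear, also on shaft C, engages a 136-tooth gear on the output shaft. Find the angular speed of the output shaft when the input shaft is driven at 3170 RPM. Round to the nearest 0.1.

603.1 RPM

Gear mesh: ratio = 96/46 = 2.087, so shaft B turns at 3170 / 2.087 = 1519 RPM.
Gear mesh: ratio = 44/54 = 0.81481, so shaft C turns at 1519 / 0.81481 = 1864.2 RPM.
Gear mesh: ratio = 136/44 = 3.0909, so the output shaft turns at 1864.2 / 3.0909 = 603.12 RPM.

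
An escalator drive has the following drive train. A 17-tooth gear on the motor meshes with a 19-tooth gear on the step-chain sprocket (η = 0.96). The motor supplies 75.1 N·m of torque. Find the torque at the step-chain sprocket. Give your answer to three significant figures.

Gear mesh: ratio = 19/17 = 1.1176; torque at the step-chain sprocket = 75.1 × 1.1176 × 0.96 = 80.578 N·m.

80.6 N·m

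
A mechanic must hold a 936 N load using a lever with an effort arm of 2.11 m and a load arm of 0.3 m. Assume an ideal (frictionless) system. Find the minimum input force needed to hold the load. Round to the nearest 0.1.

133.1 N

Lever MA = effort arm / load arm = 2.11/0.3 = 7.0333.
Effort = load / MA = 936 / 7.0333 = 133.08 N.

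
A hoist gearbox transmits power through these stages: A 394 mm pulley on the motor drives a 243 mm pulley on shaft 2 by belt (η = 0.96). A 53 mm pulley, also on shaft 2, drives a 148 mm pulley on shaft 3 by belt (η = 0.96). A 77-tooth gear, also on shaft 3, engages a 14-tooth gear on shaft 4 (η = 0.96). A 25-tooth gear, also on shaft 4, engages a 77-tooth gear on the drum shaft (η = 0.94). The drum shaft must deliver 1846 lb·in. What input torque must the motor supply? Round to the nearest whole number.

Overall ratio R = 0.61675 × 2.7925 × 0.18182 × 3.08 = 0.96446; overall efficiency η = 0.96 × 0.96 × 0.96 × 0.94 = 0.8317.
Input torque = output torque / (R × η) = 1846 / (0.96446 × 0.8317) = 2301.5 lb·in.

2301 lb·in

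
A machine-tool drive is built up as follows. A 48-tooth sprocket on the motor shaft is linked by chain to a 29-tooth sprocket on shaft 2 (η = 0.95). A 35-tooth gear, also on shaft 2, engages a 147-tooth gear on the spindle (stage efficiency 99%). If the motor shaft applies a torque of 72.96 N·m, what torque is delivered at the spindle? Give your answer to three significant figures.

174 N·m

Chain: ratio = 29/48 = 0.60417; torque at shaft 2 = 72.96 × 0.60417 × 0.95 = 41.876 N·m.
Gear mesh: ratio = 147/35 = 4.2; torque at the spindle = 41.876 × 4.2 × 0.99 = 174.12 N·m.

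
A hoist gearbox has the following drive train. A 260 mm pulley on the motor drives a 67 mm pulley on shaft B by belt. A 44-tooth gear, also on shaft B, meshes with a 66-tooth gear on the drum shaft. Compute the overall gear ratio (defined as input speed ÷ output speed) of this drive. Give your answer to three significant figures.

Each stage contributes driven/driver: belt 67/260 = 0.25769, gear mesh 66/44 = 1.5.
Overall: 0.25769 × 1.5 = 0.38654.

0.387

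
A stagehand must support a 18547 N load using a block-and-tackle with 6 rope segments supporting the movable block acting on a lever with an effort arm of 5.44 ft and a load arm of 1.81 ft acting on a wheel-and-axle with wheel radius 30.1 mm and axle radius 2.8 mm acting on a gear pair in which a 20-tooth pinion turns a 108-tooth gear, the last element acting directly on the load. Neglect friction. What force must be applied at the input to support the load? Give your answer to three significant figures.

Block-and-tackle MA = number of supporting rope parts = 6.
Lever MA = effort arm / load arm = 5.44/1.81 = 3.0055.
Wheel-and-axle MA = R/r = 30.1/2.8 = 10.75.
Gear pair MA = 108/20 = 5.4.
Combined ideal MA = 6 × 3.0055 × 10.75 × 5.4 = 1046.8.
Effort = load / MA = 18547 / 1046.8 = 17.717 N.

17.7 N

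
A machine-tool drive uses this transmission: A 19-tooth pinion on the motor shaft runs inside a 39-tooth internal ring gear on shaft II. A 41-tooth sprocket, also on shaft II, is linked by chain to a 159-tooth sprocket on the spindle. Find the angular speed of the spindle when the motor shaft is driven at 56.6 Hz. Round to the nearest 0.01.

7.11 Hz

Internal gear: ratio = 39/19 = 2.0526, so shaft II turns at 56.6 / 2.0526 = 27.574 Hz.
Chain: ratio = 159/41 = 3.878, so the spindle turns at 27.574 / 3.878 = 7.1104 Hz.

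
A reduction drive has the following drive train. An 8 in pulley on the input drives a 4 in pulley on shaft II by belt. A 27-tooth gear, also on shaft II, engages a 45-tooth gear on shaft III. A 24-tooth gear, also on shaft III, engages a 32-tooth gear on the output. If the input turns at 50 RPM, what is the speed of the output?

Belt: ratio = 4/8 = 0.5, so shaft II turns at 50 / 0.5 = 100 RPM.
Gear mesh: ratio = 45/27 = 1.6667, so shaft III turns at 100 / 1.6667 = 60 RPM.
Gear mesh: ratio = 32/24 = 1.3333, so the output turns at 60 / 1.3333 = 45 RPM.

45 RPM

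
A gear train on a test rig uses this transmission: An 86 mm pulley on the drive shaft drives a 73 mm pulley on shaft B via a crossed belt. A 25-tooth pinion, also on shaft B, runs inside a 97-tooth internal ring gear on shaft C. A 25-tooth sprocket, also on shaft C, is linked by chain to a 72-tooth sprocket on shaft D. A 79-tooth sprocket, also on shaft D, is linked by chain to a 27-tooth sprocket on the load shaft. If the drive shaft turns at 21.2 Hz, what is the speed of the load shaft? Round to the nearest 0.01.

6.54 Hz

Belt: ratio = 73/86 = 0.84884, so shaft B turns at 21.2 / 0.84884 = 24.975 Hz.
Internal gear: ratio = 97/25 = 3.88, so shaft C turns at 24.975 / 3.88 = 6.4369 Hz.
Chain: ratio = 72/25 = 2.88, so shaft D turns at 6.4369 / 2.88 = 2.235 Hz.
Chain: ratio = 27/79 = 0.34177, so the load shaft turns at 2.235 / 0.34177 = 6.5396 Hz.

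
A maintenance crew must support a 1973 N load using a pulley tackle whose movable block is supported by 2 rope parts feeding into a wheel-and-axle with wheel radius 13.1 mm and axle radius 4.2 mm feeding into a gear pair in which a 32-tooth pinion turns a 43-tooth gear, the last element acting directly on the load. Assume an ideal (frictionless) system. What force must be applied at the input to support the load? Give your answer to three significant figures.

235 N

Block-and-tackle MA = number of supporting rope parts = 2.
Wheel-and-axle MA = R/r = 13.1/4.2 = 3.119.
Gear pair MA = 43/32 = 1.3438.
Combined ideal MA = 2 × 3.119 × 1.3438 = 8.3824.
Effort = load / MA = 1973 / 8.3824 = 235.37 N.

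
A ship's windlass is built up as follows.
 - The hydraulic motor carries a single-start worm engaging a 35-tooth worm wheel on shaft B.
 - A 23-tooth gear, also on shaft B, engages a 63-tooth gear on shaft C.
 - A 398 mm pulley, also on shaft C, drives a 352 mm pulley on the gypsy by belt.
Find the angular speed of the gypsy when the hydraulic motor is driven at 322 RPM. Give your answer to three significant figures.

3.80 RPM

worm 35/1 = 35 → 322/35 = 9.2 RPM
gear mesh 63/23 = 2.7391 → 9.2/2.7391 = 3.3587 RPM
belt 352/398 = 0.88442 → 3.3587/0.88442 = 3.7977 RPM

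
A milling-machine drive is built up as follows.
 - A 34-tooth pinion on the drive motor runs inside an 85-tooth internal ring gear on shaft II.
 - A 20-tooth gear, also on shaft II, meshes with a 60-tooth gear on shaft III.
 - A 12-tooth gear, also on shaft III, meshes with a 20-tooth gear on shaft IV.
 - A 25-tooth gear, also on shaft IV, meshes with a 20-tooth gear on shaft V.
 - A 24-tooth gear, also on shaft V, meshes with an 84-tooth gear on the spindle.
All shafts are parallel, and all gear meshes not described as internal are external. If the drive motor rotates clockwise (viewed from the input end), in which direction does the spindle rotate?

clockwise

the drive motor → shaft II: internal mesh, same direction → CW.
shaft II → shaft III: external mesh, 1 reversal → CCW.
shaft III → shaft IV: external mesh, 1 reversal → CW.
shaft IV → shaft V: external mesh, 1 reversal → CCW.
shaft V → the spindle: external mesh, 1 reversal → CW.
4 reversals in total — an even number — so the spindle turns the same way as the drive motor.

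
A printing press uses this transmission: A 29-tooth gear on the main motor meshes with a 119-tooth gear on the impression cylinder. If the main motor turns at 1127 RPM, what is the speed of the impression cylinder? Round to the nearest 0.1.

274.6 RPM

Gear mesh: ratio = 119/29 = 4.1034, so the impression cylinder turns at 1127 / 4.1034 = 274.65 RPM.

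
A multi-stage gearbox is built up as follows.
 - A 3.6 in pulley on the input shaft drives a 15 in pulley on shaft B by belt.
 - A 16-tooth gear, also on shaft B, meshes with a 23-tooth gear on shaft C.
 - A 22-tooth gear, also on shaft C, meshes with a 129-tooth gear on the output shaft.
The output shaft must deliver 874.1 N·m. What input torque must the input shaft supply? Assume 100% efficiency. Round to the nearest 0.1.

Overall ratio R = 4.1667 × 1.4375 × 5.8636 = 35.121.
Input torque = output torque / R = 874.1 / 35.121 = 24.888 N·m.

24.9 N·m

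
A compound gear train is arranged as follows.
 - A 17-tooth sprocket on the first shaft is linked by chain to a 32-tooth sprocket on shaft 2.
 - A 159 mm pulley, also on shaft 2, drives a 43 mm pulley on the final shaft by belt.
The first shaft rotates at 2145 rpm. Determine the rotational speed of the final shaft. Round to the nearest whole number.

4214 rpm

the first shaft → shaft 2 (chain, 32/17): 2145 ÷ 1.8824 = 1139.5 rpm
shaft 2 → the final shaft (belt, 43/159): 1139.5 ÷ 0.27044 = 4213.6 rpm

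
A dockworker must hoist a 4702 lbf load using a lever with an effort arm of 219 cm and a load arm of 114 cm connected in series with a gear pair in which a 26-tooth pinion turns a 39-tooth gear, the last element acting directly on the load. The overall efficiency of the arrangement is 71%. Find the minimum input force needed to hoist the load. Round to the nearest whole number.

Lever MA = effort arm / load arm = 219/114 = 1.9211.
Gear pair MA = 39/26 = 1.5.
Combined ideal MA = 1.9211 × 1.5 = 2.8816.
Actual MA = 2.8816 × 0.71 = 2.0459.
Effort = load / actual MA = 4702 / 2.0459 = 2298.2 lbf.

2298 lbf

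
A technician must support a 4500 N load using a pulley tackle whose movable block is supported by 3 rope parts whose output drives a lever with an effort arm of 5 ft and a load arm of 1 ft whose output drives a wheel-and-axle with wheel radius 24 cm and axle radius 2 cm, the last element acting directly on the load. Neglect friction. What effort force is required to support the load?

Block-and-tackle MA = number of supporting rope parts = 3.
Lever MA = effort arm / load arm = 5/1 = 5.
Wheel-and-axle MA = R/r = 24/2 = 12.
Combined ideal MA = 3 × 5 × 12 = 180.
Effort = load / MA = 4500 / 180 = 25 N.

25 N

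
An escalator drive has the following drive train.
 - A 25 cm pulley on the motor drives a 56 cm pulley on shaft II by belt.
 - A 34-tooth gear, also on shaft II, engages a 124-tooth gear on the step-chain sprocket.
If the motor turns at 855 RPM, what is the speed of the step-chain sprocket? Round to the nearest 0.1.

104.7 RPM

the motor → shaft II (belt, 56/25): 855 ÷ 2.24 = 381.7 RPM
shaft II → the step-chain sprocket (gear mesh, 124/34): 381.7 ÷ 3.6471 = 104.66 RPM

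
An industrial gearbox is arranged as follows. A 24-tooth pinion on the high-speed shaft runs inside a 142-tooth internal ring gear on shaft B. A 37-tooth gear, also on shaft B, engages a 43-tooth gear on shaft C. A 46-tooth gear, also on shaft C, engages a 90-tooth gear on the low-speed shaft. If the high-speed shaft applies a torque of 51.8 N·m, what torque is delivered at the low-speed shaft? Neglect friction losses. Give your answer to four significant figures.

internal gear 142/24 = 5.9167 → τ = 51.8·5.9167 = 306.48 N·m
gear mesh 43/37 = 1.1622 → τ = 306.48·1.1622 = 356.18 N·m
gear mesh 90/46 = 1.9565 → τ = 356.18·1.9565 = 696.88 N·m

696.9 N·m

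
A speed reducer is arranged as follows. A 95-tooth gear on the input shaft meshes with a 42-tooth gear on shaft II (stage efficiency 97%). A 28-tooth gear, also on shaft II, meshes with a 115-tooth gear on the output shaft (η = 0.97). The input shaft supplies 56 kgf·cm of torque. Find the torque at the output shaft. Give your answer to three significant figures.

95.7 kgf·cm

gear mesh 42/95 = 0.44211 → τ = 56·0.44211·0.97 = 24.015 kgf·cm
gear mesh 115/28 = 4.1071 → τ = 24.015·4.1071·0.97 = 95.675 kgf·cm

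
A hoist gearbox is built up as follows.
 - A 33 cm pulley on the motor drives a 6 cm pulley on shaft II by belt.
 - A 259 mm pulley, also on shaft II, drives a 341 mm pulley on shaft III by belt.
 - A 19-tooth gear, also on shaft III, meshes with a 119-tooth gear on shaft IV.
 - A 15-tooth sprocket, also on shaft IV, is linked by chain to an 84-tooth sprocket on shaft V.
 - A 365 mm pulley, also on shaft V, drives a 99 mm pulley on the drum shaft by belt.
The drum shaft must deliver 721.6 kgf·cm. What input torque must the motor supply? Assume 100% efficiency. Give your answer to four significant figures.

Overall ratio R = 0.18182 × 1.3166 × 6.2632 × 5.6 × 0.27123 = 2.2773.
Input torque = output torque / R = 721.6 / 2.2773 = 316.87 kgf·cm.

316.9 kgf·cm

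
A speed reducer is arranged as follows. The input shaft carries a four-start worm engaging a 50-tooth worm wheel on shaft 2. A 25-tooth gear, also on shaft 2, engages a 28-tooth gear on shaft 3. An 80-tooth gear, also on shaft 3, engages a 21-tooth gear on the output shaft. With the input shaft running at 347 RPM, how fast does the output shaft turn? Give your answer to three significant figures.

worm 50/4 = 12.5 → 347/12.5 = 27.76 RPM
gear mesh 28/25 = 1.12 → 27.76/1.12 = 24.786 RPM
gear mesh 21/80 = 0.2625 → 24.786/0.2625 = 94.422 RPM

94.4 RPM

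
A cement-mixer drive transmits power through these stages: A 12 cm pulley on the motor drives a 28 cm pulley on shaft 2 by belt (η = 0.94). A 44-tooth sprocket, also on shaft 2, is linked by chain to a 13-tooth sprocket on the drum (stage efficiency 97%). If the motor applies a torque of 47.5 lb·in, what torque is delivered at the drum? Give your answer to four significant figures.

Belt: ratio = 28/12 = 2.3333; torque at shaft 2 = 47.5 × 2.3333 × 0.94 = 104.18 lb·in.
Chain: ratio = 13/44 = 0.29545; torque at the drum = 104.18 × 0.29545 × 0.97 = 29.858 lb·in.

29.86 lb·in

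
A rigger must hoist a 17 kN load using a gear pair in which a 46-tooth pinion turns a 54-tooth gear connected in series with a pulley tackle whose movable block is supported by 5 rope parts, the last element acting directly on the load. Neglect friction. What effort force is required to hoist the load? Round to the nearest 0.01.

2.90 kN

Gear pair MA = 54/46 = 1.1739.
Block-and-tackle MA = number of supporting rope parts = 5.
Combined ideal MA = 1.1739 × 5 = 5.8696.
Effort = load / MA = 17 / 5.8696 = 2.8963 kN.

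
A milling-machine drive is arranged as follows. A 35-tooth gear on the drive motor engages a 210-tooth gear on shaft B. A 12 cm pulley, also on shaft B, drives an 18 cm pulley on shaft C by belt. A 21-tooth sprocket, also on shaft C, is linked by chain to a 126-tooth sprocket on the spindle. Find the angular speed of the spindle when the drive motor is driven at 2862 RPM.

53 RPM

gear mesh 210/35 = 6 → 2862/6 = 477 RPM
belt 18/12 = 1.5 → 477/1.5 = 318 RPM
chain 126/21 = 6 → 318/6 = 53 RPM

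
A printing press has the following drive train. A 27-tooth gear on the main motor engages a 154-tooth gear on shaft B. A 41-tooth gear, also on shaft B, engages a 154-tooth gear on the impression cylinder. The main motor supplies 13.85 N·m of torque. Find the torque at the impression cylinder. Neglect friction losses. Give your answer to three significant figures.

Gear mesh: ratio = 154/27 = 5.7037; torque at shaft B = 13.85 × 5.7037 = 78.996 N·m.
Gear mesh: ratio = 154/41 = 3.7561; torque at the impression cylinder = 78.996 × 3.7561 = 296.72 N·m.

297 N·m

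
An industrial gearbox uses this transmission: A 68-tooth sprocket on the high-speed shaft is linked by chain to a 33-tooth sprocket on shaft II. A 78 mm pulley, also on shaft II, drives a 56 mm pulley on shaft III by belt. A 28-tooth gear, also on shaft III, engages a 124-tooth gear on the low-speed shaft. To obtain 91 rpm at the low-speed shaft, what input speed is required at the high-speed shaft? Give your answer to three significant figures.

140 rpm

Overall ratio R = 0.48529 × 0.71795 × 4.4286 = 1.543.
Required input speed = output speed × R = 91 × 1.543 = 140.41 rpm.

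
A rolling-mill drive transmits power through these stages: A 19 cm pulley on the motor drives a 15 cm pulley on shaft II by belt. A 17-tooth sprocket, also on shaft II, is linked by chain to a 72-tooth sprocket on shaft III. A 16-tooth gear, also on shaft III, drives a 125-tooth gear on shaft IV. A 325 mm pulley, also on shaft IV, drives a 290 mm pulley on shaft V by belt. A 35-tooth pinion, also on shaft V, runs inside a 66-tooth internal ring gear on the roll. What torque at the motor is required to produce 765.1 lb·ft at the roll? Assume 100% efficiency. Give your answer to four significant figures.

Overall ratio R = 0.78947 × 4.2353 × 7.8125 × 0.89231 × 1.8857 = 43.954.
Input torque = output torque / R = 765.1 / 43.954 = 17.407 lb·ft.

17.41 lb·ft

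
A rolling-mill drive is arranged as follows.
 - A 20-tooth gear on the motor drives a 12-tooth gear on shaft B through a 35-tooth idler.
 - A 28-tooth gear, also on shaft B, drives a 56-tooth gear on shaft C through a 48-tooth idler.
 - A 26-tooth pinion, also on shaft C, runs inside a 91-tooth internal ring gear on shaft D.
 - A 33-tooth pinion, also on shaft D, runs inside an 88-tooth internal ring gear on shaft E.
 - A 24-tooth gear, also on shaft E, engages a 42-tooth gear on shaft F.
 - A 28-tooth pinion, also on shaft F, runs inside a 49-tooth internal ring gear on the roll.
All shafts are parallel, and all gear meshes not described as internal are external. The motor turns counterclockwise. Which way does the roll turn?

clockwise

the motor → shaft B: driver → idler → driven is 2 external meshes, 2 reversals → CCW.
shaft B → shaft C: driver → idler → driven is 2 external meshes, 2 reversals → CCW.
shaft C → shaft D: internal mesh, same direction → CCW.
shaft D → shaft E: internal mesh, same direction → CCW.
shaft E → shaft F: external mesh, 1 reversal → CW.
shaft F → the roll: internal mesh, same direction → CW.
5 reversals in total — an odd number — so the roll turns opposite to the motor.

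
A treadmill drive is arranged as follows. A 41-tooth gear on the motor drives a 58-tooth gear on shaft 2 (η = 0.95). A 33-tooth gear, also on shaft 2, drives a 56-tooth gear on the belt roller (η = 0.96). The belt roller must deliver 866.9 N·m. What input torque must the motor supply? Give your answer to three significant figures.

396 N·m

Overall ratio R = 1.4146 × 1.697 = 2.4006; overall efficiency η = 0.95 × 0.96 = 0.9120.
Input torque = output torque / (R × η) = 866.9 / (2.4006 × 0.9120) = 395.96 N·m.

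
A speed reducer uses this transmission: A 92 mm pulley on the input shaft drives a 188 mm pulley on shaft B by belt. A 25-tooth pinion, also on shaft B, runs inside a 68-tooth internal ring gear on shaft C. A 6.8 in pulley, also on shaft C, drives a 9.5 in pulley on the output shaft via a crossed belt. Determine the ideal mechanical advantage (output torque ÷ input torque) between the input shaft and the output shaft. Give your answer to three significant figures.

7.77

Each stage contributes driven/driver: belt 188/92 = 2.0435, internal gear 68/25 = 2.72, belt 9.5/6.8 = 1.3971.
Overall: 2.0435 × 2.72 × 1.3971 = 7.7652.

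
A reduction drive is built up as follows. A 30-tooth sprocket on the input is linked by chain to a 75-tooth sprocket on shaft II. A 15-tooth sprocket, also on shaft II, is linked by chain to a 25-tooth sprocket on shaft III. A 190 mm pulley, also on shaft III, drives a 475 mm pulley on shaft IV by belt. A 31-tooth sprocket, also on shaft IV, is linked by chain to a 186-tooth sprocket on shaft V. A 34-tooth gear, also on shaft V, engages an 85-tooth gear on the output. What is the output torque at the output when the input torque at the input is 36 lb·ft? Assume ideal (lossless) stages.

5625 lb·ft

Chain: ratio = 75/30 = 2.5; torque at shaft II = 36 × 2.5 = 90 lb·ft.
Chain: ratio = 25/15 = 1.6667; torque at shaft III = 90 × 1.6667 = 150 lb·ft.
Belt: ratio = 475/190 = 2.5; torque at shaft IV = 150 × 2.5 = 375 lb·ft.
Chain: ratio = 186/31 = 6; torque at shaft V = 375 × 6 = 2250 lb·ft.
Gear mesh: ratio = 85/34 = 2.5; torque at the output = 2250 × 2.5 = 5625 lb·ft.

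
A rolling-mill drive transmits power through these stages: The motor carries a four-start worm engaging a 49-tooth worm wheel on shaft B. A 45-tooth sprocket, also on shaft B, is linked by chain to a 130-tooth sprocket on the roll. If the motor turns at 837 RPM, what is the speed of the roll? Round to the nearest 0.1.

23.7 RPM

worm 49/4 = 12.25 → 837/12.25 = 68.327 RPM
chain 130/45 = 2.8889 → 68.327/2.8889 = 23.651 RPM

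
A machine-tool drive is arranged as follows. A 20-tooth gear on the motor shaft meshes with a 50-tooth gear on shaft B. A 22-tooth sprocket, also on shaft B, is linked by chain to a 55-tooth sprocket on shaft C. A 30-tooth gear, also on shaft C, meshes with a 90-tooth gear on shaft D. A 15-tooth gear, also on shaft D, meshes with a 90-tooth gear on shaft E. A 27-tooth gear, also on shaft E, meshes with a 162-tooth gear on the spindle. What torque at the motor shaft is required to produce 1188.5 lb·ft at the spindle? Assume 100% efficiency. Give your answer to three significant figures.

1.76 lb·ft

Overall ratio R = 2.5 × 2.5 × 3 × 6 × 6 = 675.
Input torque = output torque / R = 1188.5 / 675 = 1.7607 lb·ft.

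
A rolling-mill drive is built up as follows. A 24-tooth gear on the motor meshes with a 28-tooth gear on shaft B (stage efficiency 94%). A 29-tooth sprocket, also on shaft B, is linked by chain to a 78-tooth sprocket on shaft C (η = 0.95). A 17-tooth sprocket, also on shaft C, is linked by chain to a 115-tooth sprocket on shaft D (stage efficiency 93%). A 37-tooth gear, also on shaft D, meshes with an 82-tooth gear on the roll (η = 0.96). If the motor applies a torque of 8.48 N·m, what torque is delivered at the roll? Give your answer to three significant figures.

Gear mesh: ratio = 28/24 = 1.1667; torque at shaft B = 8.48 × 1.1667 × 0.94 = 9.2997 N·m.
Chain: ratio = 78/29 = 2.6897; torque at shaft C = 9.2997 × 2.6897 × 0.95 = 23.762 N·m.
Chain: ratio = 115/17 = 6.7647; torque at shaft D = 23.762 × 6.7647 × 0.93 = 149.49 N·m.
Gear mesh: ratio = 82/37 = 2.2162; torque at the roll = 149.49 × 2.2162 × 0.96 = 318.06 N·m.

318 N·m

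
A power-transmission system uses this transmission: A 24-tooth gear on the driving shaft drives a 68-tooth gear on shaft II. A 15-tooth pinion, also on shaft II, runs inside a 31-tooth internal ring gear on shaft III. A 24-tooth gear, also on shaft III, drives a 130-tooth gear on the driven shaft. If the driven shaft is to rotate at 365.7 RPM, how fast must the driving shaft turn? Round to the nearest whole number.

Overall ratio R = 2.8333 × 2.0667 × 5.4167 = 31.718.
Required input speed = output speed × R = 365.7 × 31.718 = 11599 RPM.

11599 RPM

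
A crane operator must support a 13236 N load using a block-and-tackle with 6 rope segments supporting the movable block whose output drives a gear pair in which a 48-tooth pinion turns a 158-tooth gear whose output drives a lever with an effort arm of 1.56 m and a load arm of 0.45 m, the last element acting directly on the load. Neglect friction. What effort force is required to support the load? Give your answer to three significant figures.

Block-and-tackle MA = number of supporting rope parts = 6.
Gear pair MA = 158/48 = 3.2917.
Lever MA = effort arm / load arm = 1.56/0.45 = 3.4667.
Combined ideal MA = 6 × 3.2917 × 3.4667 = 68.467.
Effort = load / MA = 13236 / 68.467 = 193.32 N.

193 N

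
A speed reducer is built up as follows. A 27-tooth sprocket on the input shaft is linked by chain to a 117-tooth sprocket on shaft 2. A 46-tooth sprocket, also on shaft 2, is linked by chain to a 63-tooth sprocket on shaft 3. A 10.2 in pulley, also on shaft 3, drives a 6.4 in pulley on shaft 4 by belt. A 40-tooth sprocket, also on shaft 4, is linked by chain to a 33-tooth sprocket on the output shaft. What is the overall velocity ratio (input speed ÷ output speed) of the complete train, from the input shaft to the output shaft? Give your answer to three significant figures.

Each stage contributes driven/driver: chain 117/27 = 4.3333, chain 63/46 = 1.3696, belt 6.4/10.2 = 0.62745, chain 33/40 = 0.825.
Overall: 4.3333 × 1.3696 × 0.62745 × 0.825 = 3.0721.

3.07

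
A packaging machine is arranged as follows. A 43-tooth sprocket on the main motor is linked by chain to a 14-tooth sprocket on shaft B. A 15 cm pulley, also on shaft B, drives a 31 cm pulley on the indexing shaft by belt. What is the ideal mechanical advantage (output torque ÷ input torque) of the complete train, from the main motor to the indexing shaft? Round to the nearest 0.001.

0.673

Each stage contributes driven/driver: chain 14/43 = 0.32558, belt 31/15 = 2.0667.
Overall: 0.32558 × 2.0667 = 0.67287.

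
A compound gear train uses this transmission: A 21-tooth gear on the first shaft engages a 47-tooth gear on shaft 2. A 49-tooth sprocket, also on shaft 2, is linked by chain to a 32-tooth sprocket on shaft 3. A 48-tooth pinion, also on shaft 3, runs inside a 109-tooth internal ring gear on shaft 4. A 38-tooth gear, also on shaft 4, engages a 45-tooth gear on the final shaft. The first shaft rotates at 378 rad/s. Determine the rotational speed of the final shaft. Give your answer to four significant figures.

Gear mesh: ratio = 47/21 = 2.2381, so shaft 2 turns at 378 / 2.2381 = 168.89 rad/s.
Chain: ratio = 32/49 = 0.65306, so shaft 3 turns at 168.89 / 0.65306 = 258.62 rad/s.
Internal gear: ratio = 109/48 = 2.2708, so shaft 4 turns at 258.62 / 2.2708 = 113.89 rad/s.
Gear mesh: ratio = 45/38 = 1.1842, so the final shaft turns at 113.89 / 1.1842 = 96.171 rad/s.

96.17 rad/s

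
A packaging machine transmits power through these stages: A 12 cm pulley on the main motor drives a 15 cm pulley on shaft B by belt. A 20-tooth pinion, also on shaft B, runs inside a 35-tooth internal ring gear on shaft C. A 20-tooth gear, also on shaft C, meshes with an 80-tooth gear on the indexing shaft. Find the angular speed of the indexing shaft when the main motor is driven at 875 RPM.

Belt: ratio = 15/12 = 1.25, so shaft B turns at 875 / 1.25 = 700 RPM.
Internal gear: ratio = 35/20 = 1.75, so shaft C turns at 700 / 1.75 = 400 RPM.
Gear mesh: ratio = 80/20 = 4, so the indexing shaft turns at 400 / 4 = 100 RPM.

100 RPM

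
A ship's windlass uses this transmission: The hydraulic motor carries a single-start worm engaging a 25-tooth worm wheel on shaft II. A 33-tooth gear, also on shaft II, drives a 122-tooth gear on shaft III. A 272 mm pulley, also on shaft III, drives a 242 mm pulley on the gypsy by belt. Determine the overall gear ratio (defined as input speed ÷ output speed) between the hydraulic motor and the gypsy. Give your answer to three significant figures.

82.2

Each stage contributes driven/driver: worm 25/1 = 25, gear mesh 122/33 = 3.697, belt 242/272 = 0.88971.
Overall: 25 × 3.697 × 0.88971 = 82.23.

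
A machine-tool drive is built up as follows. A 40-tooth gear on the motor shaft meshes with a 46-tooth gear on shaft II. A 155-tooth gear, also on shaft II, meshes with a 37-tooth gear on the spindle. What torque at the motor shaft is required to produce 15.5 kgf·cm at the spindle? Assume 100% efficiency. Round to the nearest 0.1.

Overall ratio R = 1.15 × 0.23871 = 0.27452.
Input torque = output torque / R = 15.5 / 0.27452 = 56.463 kgf·cm.

56.5 kgf·cm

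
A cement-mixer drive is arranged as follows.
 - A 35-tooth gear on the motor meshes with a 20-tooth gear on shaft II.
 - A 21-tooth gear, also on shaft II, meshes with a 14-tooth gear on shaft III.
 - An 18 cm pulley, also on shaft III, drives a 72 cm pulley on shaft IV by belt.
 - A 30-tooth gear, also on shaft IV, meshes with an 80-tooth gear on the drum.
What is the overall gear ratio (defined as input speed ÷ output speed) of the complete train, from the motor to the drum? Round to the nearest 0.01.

Each stage contributes driven/driver: gear mesh 20/35 = 0.57143, gear mesh 14/21 = 0.66667, belt 72/18 = 4, gear mesh 80/30 = 2.6667.
Overall: 0.57143 × 0.66667 × 4 × 2.6667 = 4.0635.

4.06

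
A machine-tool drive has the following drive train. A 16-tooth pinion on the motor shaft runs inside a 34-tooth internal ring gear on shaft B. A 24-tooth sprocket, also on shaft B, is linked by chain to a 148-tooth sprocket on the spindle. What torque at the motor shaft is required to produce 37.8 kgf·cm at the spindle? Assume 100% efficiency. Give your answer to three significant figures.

2.88 kgf·cm

Overall ratio R = 2.125 × 6.1667 = 13.104.
Input torque = output torque / R = 37.8 / 13.104 = 2.8846 kgf·cm.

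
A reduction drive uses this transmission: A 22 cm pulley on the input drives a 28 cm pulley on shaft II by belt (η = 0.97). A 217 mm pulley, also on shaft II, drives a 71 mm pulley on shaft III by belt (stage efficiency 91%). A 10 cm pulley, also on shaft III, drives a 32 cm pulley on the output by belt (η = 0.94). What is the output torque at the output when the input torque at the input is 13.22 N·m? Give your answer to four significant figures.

14.62 N·m

Belt: ratio = 28/22 = 1.2727; torque at shaft II = 13.22 × 1.2727 × 0.97 = 16.321 N·m.
Belt: ratio = 71/217 = 0.32719; torque at shaft III = 16.321 × 0.32719 × 0.91 = 4.8594 N·m.
Belt: ratio = 32/10 = 3.2; torque at the output = 4.8594 × 3.2 × 0.94 = 14.617 N·m.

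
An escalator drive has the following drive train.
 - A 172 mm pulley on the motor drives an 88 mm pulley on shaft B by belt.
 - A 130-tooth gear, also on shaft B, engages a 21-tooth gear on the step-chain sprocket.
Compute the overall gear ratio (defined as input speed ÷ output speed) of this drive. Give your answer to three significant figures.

Each stage contributes driven/driver: belt 88/172 = 0.51163, gear mesh 21/130 = 0.16154.
Overall: 0.51163 × 0.16154 = 0.082648.

0.0826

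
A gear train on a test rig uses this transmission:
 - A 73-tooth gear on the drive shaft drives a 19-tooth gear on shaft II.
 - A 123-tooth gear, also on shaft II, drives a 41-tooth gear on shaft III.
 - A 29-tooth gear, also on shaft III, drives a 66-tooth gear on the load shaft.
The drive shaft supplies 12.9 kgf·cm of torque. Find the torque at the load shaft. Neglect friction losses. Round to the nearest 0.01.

2.55 kgf·cm

gear mesh 19/73 = 0.26027 → τ = 12.9·0.26027 = 3.3575 kgf·cm
gear mesh 41/123 = 0.33333 → τ = 3.3575·0.33333 = 1.1192 kgf·cm
gear mesh 66/29 = 2.2759 → τ = 1.1192·2.2759 = 2.5471 kgf·cm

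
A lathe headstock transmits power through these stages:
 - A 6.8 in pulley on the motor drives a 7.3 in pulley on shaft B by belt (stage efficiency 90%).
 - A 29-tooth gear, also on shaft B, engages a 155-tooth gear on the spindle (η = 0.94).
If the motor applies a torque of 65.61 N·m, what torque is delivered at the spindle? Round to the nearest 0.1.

Belt: ratio = 7.3/6.8 = 1.0735; torque at shaft B = 65.61 × 1.0735 × 0.90 = 63.391 N·m.
Gear mesh: ratio = 155/29 = 5.3448; torque at the spindle = 63.391 × 5.3448 × 0.94 = 318.48 N·m.

318.5 N·m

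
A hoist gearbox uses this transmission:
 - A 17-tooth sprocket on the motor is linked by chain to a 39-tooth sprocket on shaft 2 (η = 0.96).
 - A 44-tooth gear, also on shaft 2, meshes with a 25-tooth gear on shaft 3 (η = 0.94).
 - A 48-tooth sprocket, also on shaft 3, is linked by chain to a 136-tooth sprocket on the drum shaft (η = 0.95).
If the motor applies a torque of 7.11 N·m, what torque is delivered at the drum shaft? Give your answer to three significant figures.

Chain: ratio = 39/17 = 2.2941; torque at shaft 2 = 7.11 × 2.2941 × 0.96 = 15.659 N·m.
Gear mesh: ratio = 25/44 = 0.56818; torque at shaft 3 = 15.659 × 0.56818 × 0.94 = 8.3632 N·m.
Chain: ratio = 136/48 = 2.8333; torque at the drum shaft = 8.3632 × 2.8333 × 0.95 = 22.511 N·m.

22.5 N·m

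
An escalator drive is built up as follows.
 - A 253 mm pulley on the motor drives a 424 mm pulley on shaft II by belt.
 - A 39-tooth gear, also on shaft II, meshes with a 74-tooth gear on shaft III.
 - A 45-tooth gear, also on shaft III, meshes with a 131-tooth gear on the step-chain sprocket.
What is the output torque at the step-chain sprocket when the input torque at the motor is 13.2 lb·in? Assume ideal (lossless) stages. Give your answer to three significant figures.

Belt: ratio = 424/253 = 1.6759; torque at shaft II = 13.2 × 1.6759 = 22.122 lb·in.
Gear mesh: ratio = 74/39 = 1.8974; torque at shaft III = 22.122 × 1.8974 = 41.975 lb·in.
Gear mesh: ratio = 131/45 = 2.9111; torque at the step-chain sprocket = 41.975 × 2.9111 = 122.19 lb·in.

122 lb·in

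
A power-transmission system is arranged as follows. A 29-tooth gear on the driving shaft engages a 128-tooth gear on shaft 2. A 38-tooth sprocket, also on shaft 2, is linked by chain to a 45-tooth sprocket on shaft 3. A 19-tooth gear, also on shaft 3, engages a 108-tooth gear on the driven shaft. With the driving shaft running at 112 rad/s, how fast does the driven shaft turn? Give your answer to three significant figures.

the driving shaft → shaft 2 (gear mesh, 128/29): 112 ÷ 4.4138 = 25.375 rad/s
shaft 2 → shaft 3 (chain, 45/38): 25.375 ÷ 1.1842 = 21.428 rad/s
shaft 3 → the driven shaft (gear mesh, 108/19): 21.428 ÷ 5.6842 = 3.7697 rad/s

3.77 rad/s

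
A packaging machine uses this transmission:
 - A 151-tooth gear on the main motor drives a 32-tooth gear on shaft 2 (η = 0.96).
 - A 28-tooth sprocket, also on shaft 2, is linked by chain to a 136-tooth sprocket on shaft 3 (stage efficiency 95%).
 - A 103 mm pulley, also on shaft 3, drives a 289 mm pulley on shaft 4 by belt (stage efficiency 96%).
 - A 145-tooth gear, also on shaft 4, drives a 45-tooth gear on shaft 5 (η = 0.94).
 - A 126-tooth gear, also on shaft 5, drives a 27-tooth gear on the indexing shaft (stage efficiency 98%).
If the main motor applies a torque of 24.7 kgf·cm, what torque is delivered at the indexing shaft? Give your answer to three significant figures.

Gear mesh: ratio = 32/151 = 0.21192; torque at shaft 2 = 24.7 × 0.21192 × 0.96 = 5.0251 kgf·cm.
Chain: ratio = 136/28 = 4.8571; torque at shaft 3 = 5.0251 × 4.8571 × 0.95 = 23.187 kgf·cm.
Belt: ratio = 289/103 = 2.8058; torque at shaft 4 = 23.187 × 2.8058 × 0.96 = 62.456 kgf·cm.
Gear mesh: ratio = 45/145 = 0.31034; torque at shaft 5 = 62.456 × 0.31034 × 0.94 = 18.22 kgf·cm.
Gear mesh: ratio = 27/126 = 0.21429; torque at the indexing shaft = 18.22 × 0.21429 × 0.98 = 3.8262 kgf·cm.

3.83 kgf·cm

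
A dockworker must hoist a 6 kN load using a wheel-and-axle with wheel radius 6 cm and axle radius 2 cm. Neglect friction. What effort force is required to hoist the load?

2 kN

Wheel-and-axle MA = R/r = 6/2 = 3.
Effort = load / MA = 6 / 3 = 2 kN.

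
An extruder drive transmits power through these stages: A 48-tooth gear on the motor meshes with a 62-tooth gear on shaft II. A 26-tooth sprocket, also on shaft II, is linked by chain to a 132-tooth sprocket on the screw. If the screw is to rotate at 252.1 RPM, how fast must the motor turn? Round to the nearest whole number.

1653 RPM

Overall ratio R = 1.2917 × 5.0769 = 6.5577.
Required input speed = output speed × R = 252.1 × 6.5577 = 1653.2 RPM.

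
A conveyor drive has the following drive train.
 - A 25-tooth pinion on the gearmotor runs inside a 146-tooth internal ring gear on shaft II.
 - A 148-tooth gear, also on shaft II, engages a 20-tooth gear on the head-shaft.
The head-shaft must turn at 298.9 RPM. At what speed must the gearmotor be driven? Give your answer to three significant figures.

236 RPM

Overall ratio R = 5.84 × 0.13514 = 0.78919.
Required input speed = output speed × R = 298.9 × 0.78919 = 235.89 RPM.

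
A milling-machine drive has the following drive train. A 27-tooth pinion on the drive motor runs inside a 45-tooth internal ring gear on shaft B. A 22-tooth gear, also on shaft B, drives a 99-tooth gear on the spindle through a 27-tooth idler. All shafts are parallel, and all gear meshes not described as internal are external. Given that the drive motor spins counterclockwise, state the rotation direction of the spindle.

counterclockwise

the drive motor → shaft B: internal mesh, same direction → CCW.
shaft B → the spindle: driver → idler → driven is 2 external meshes, 2 reversals → CCW.
2 reversals in total — an even number — so the spindle turns the same way as the drive motor.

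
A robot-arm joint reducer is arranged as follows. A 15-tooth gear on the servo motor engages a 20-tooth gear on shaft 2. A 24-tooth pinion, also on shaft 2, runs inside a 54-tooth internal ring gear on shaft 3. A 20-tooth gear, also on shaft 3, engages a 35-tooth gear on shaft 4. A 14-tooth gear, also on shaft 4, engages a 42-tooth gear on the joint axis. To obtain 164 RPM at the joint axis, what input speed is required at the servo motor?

Overall ratio R = 1.3333 × 2.25 × 1.75 × 3 = 15.75.
Required input speed = output speed × R = 164 × 15.75 = 2583 RPM.

2583 RPM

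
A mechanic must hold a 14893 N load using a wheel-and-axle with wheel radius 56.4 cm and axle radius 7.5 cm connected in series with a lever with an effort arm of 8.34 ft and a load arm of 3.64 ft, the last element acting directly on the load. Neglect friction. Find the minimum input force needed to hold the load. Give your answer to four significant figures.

Wheel-and-axle MA = R/r = 56.4/7.5 = 7.52.
Lever MA = effort arm / load arm = 8.34/3.64 = 2.2912.
Combined ideal MA = 7.52 × 2.2912 = 17.23.
Effort = load / MA = 14893 / 17.23 = 864.37 N.

864.4 N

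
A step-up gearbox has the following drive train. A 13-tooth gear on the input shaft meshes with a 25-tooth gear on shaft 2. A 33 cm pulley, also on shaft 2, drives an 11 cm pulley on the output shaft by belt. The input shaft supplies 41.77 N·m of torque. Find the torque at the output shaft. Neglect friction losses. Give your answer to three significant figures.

26.8 N·m

gear mesh 25/13 = 1.9231 → τ = 41.77·1.9231 = 80.327 N·m
belt 11/33 = 0.33333 → τ = 80.327·0.33333 = 26.776 N·m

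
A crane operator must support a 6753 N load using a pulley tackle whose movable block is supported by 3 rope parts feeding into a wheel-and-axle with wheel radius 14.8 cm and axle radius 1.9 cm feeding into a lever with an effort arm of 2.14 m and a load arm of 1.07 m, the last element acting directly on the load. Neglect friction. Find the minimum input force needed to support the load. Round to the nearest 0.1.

144.5 N

Block-and-tackle MA = number of supporting rope parts = 3.
Wheel-and-axle MA = R/r = 14.8/1.9 = 7.7895.
Lever MA = effort arm / load arm = 2.14/1.07 = 2.
Combined ideal MA = 3 × 7.7895 × 2 = 46.737.
Effort = load / MA = 6753 / 46.737 = 144.49 N.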